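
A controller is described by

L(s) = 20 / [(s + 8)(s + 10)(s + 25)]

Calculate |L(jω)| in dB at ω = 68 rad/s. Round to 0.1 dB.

-84.6 dB

At s = jω = j68:
pole (s+8): 8 + j68 → |·| = √(8²+68²) = √4688 ≈ 68.469, ∠ = arctan(68/8) ≈ 83.29°
pole (s+10): 10 + j68 → |·| = √(10²+68²) = √4724 ≈ 68.731, ∠ = arctan(68/10) ≈ 81.63°
pole (s+25): 25 + j68 → |·| = √(25²+68²) = √5249 ≈ 72.45, ∠ = arctan(68/25) ≈ 69.81°
|L| = 20 / 3.4095e+05 ≈ 5.866e-05
Gain = 20 log₁₀(5.866e-05) ≈ -84.63 dB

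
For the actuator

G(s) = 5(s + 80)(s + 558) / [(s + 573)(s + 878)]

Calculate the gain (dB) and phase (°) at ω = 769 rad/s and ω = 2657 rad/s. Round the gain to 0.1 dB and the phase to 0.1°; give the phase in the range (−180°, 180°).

ω = 769: 10.3 dB, 43.6°; ω = 2657: 13.5 dB, 16.9°

At s = jω = j769:
zero (s+80): 80 + j769 → |·| = √(80²+769²) = √597761 ≈ 773.15, ∠ = arctan(769/80) ≈ 84.06°
zero (s+558): 558 + j769 → |·| = √(558²+769²) = √902725 ≈ 950.12, ∠ = arctan(769/558) ≈ 54.03°
pole (s+573): 573 + j769 → |·| = √(573²+769²) = √919690 ≈ 959, ∠ = arctan(769/573) ≈ 53.31°
pole (s+878): 878 + j769 → |·| = √(878²+769²) = √1362245 ≈ 1167.2, ∠ = arctan(769/878) ≈ 41.21°
|G| = 5 · 7.3459e+05 / 1.1193e+06 ≈ 3.2815
Gain = 20 log₁₀(3.2815) ≈ 10.32 dB
∠G = 138.09° − 94.52° = 43.57°

At s = jω = j2657:
zero (s+80): 80 + j2657 → |·| = √(80²+2657²) = √7066049 ≈ 2658.2, ∠ = arctan(2657/80) ≈ 88.28°
zero (s+558): 558 + j2657 → |·| = √(558²+2657²) = √7371013 ≈ 2715, ∠ = arctan(2657/558) ≈ 78.14°
pole (s+573): 573 + j2657 → |·| = √(573²+2657²) = √7387978 ≈ 2718.1, ∠ = arctan(2657/573) ≈ 77.83°
pole (s+878): 878 + j2657 → |·| = √(878²+2657²) = √7830533 ≈ 2798.3, ∠ = arctan(2657/878) ≈ 71.71°
|G| = 5 · 7.217e+06 / 7.6061e+06 ≈ 4.7442
Gain = 20 log₁₀(4.7442) ≈ 13.52 dB
∠G = 166.42° − 149.54° = 16.88°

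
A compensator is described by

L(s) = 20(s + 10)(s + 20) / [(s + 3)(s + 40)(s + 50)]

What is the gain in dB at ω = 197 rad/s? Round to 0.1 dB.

-20.3 dB

At s = jω = j197:
zero (s+10): 10 + j197 → |·| = √(10²+197²) = √38909 ≈ 197.25, ∠ = arctan(197/10) ≈ 87.09°
zero (s+20): 20 + j197 → |·| = √(20²+197²) = √39209 ≈ 198.01, ∠ = arctan(197/20) ≈ 84.20°
pole (s+3): 3 + j197 → |·| = √(3²+197²) = √38818 ≈ 197.02, ∠ = arctan(197/3) ≈ 89.13°
pole (s+40): 40 + j197 → |·| = √(40²+197²) = √40409 ≈ 201.02, ∠ = arctan(197/40) ≈ 78.52°
pole (s+50): 50 + j197 → |·| = √(50²+197²) = √41309 ≈ 203.25, ∠ = arctan(197/50) ≈ 75.76°
|L| = 20 · 39057 / 8.0497e+06 ≈ 0.09704
Gain = 20 log₁₀(0.09704) ≈ -20.26 dB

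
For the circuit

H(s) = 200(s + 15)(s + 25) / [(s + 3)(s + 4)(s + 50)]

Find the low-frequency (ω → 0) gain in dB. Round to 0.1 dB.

41.9 dB

H(0) = 200·15·25 / (3·4·50) = 125
20 log₁₀(125) ≈ 41.94 dB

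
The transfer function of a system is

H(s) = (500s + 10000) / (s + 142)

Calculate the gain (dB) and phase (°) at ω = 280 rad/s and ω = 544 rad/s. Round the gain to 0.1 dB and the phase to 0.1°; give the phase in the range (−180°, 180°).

ω = 280: 53.0 dB, 22.8°; ω = 544: 53.7 dB, 12.5°

Substitute s = j280:
Numerator: 500(j280) + 10000 = 10000 + j140000
Denominator: (j280) + 142 = 142 + j280
|N| = √(10000² + 140000²) ≈ 1.4036e+05, ∠N ≈ 85.91°
|D| = √(142² + 280²) ≈ 313.95, ∠D ≈ 63.11°
|H| = 1.4036e+05 / 313.95 ≈ 447.08
Gain = 20 log₁₀(447.08) ≈ 53.01 dB
∠H = 85.91° − 63.11° = 22.80°

Substitute s = j544:
Numerator: 500(j544) + 10000 = 10000 + j272000
Denominator: (j544) + 142 = 142 + j544
|N| = √(10000² + 272000²) ≈ 2.7218e+05, ∠N ≈ 87.89°
|D| = √(142² + 544²) ≈ 562.23, ∠D ≈ 75.37°
|H| = 2.7218e+05 / 562.23 ≈ 484.11
Gain = 20 log₁₀(484.11) ≈ 53.70 dB
∠H = 87.89° − 75.37° = 12.52°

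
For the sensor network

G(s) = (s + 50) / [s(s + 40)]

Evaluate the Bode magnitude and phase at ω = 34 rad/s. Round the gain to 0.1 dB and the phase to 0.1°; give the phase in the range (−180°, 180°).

At s = jω = j34:
zero (s+50): 50 + j34 → |·| = √(50²+34²) = √3656 ≈ 60.465, ∠ = arctan(34/50) ≈ 34.22°
pole (s+40): 40 + j34 → |·| = √(40²+34²) = √2756 ≈ 52.498, ∠ = arctan(34/40) ≈ 40.36°
pole at origin: |s| = 34, ∠ = 90.00° (in denominator)
|G| = 1 · 60.465 / 1784.9 ≈ 0.033876
Gain = 20 log₁₀(0.033876) ≈ -29.40 dB
∠G = 34.22° − 130.36° = -96.14°

-29.4 dB, -96.1°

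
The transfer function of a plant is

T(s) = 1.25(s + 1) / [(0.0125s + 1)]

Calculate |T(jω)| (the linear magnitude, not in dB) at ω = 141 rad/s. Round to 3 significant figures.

87.0

At ω = 141 rad/s:
zero (1 + j141·1) = 1 + j141 → |·| ≈ 141, ∠ ≈ 89.59°
pole (1 + j141·0.0125) = 1 + j1.7625 → |·| ≈ 2.0264, ∠ ≈ 60.43°
|T| = 1.25 · 141 / (2.0264) ≈ 86.977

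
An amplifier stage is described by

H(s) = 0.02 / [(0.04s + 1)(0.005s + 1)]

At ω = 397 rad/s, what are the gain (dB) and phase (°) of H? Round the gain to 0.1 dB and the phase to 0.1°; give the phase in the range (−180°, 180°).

At ω = 397 rad/s:
pole (1 + j397·0.04) = 1 + j15.88 → |·| ≈ 15.911, ∠ ≈ 86.40°
pole (1 + j397·0.005) = 1 + j1.985 → |·| ≈ 2.2227, ∠ ≈ 63.26°
|H| = 0.02 · 1 / (15.911 · 2.2227) ≈ 0.00056552
Gain = 20 log₁₀(0.00056552) ≈ -64.95 dB
∠H = (0°) − (86.40° + 63.26°) = -149.66°

-65.0 dB, -149.7°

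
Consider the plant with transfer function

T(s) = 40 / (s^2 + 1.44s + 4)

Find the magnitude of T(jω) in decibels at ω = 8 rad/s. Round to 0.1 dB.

At s = jω = j8:
quadratic: (j8)² + 1.44·j8 + 4 = -60 + j11.52 → |·| ≈ 61.096, ∠ ≈ 169.13°
|T| = 40 / 61.096 ≈ 0.65471
Gain = 20 log₁₀(0.65471) ≈ -3.68 dB

-3.7 dB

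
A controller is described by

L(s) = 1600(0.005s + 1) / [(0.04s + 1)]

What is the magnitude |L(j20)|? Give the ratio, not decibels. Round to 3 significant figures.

At ω = 20 rad/s:
zero (1 + j20·0.005) = 1 + j0.1 → |·| ≈ 1.005, ∠ ≈ 5.71°
pole (1 + j20·0.04) = 1 + j0.8 → |·| ≈ 1.2806, ∠ ≈ 38.66°
|L| = 1600 · 1.005 / (1.2806) ≈ 1255.7

1.26e+03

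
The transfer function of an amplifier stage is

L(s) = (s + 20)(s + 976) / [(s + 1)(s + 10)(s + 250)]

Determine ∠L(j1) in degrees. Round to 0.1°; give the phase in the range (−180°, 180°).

-48.0°

At s = jω = j1:
zero (s+20): 20 + j1 → |·| = √(20²+1²) = √401 ≈ 20.025, ∠ = arctan(1/20) ≈ 2.86°
zero (s+976): 976 + j1 → |·| = √(976²+1²) = √952577 ≈ 976, ∠ = arctan(1/976) ≈ 0.06°
pole (s+1): 1 + j1 → |·| = √(1²+1²) = √2 ≈ 1.4142, ∠ = arctan(1/1) ≈ 45.00°
pole (s+10): 10 + j1 → |·| = √(10²+1²) = √101 ≈ 10.05, ∠ = arctan(1/10) ≈ 5.71°
pole (s+250): 250 + j1 → |·| = √(250²+1²) = √62501 ≈ 250, ∠ = arctan(1/250) ≈ 0.23°
∠L = 2.92° − 50.94° = -48.02°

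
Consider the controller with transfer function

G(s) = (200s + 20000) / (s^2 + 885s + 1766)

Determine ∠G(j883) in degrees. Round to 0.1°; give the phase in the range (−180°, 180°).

Substitute s = j883:
Numerator: 200(j883) + 20000 = 20000 + j176600
Denominator: (j883)^2 + 885(j883) + 1766 = -777923 + j781455
|N| = √(20000² + 176600²) ≈ 1.7773e+05, ∠N ≈ 83.54°
|D| = √(777923² + 781455²) ≈ 1.1026e+06, ∠D ≈ 134.87°
∠G = 83.54° − 134.87° = -51.33°

-51.3°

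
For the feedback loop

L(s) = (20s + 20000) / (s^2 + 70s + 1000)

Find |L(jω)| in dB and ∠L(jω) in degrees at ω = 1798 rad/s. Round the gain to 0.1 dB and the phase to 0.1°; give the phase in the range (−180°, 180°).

Substitute s = j1798:
Numerator: 20(j1798) + 20000 = 20000 + j35960
Denominator: (j1798)^2 + 70(j1798) + 1000 = -3231804 + j125860
|N| = √(20000² + 35960²) ≈ 41148, ∠N ≈ 60.92°
|D| = √(3231804² + 125860²) ≈ 3.2343e+06, ∠D ≈ 177.77°
|L| = 41148 / 3.2343e+06 ≈ 0.012722
Gain = 20 log₁₀(0.012722) ≈ -37.91 dB
∠L = 60.92° − 177.77° = -116.85°

-37.9 dB, -116.9°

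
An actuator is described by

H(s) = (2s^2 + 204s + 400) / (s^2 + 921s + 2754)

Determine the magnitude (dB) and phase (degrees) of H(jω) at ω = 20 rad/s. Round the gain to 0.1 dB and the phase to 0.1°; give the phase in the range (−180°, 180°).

-13.1 dB, 12.9°

Substitute s = j20:
Numerator: 2(j20)^2 + 204(j20) + 400 = -400 + j4080
Denominator: (j20)^2 + 921(j20) + 2754 = 2354 + j18420
|N| = √(400² + 4080²) ≈ 4099.6, ∠N ≈ 95.60°
|D| = √(2354² + 18420²) ≈ 18570, ∠D ≈ 82.72°
|H| = 4099.6 / 18570 ≈ 0.22076
Gain = 20 log₁₀(0.22076) ≈ -13.12 dB
∠H = 95.60° − 82.72° = 12.88°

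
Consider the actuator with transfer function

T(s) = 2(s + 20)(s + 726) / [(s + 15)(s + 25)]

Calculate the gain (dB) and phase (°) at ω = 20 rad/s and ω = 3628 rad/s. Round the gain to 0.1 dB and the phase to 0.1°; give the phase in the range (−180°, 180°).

At s = jω = j20:
zero (s+20): 20 + j20 → |·| = √(20²+20²) = √800 ≈ 28.284, ∠ = arctan(20/20) ≈ 45.00°
zero (s+726): 726 + j20 → |·| = √(726²+20²) = √527476 ≈ 726.28, ∠ = arctan(20/726) ≈ 1.58°
pole (s+15): 15 + j20 → |·| = √(15²+20²) = √625 ≈ 25, ∠ = arctan(20/15) ≈ 53.13°
pole (s+25): 25 + j20 → |·| = √(25²+20²) = √1025 ≈ 32.016, ∠ = arctan(20/25) ≈ 38.66°
|T| = 2 · 20542 / 800.4 ≈ 51.329
Gain = 20 log₁₀(51.329) ≈ 34.21 dB
∠T = 46.58° − 91.79° = -45.21°

At s = jω = j3628:
zero (s+20): 20 + j3628 → |·| = √(20²+3628²) = √13162784 ≈ 3628.1, ∠ = arctan(3628/20) ≈ 89.68°
zero (s+726): 726 + j3628 → |·| = √(726²+3628²) = √13689460 ≈ 3699.9, ∠ = arctan(3628/726) ≈ 78.68°
pole (s+15): 15 + j3628 → |·| = √(15²+3628²) = √13162609 ≈ 3628, ∠ = arctan(3628/15) ≈ 89.76°
pole (s+25): 25 + j3628 → |·| = √(25²+3628²) = √13163009 ≈ 3628.1, ∠ = arctan(3628/25) ≈ 89.61°
|T| = 2 · 1.3424e+07 / 1.3163e+07 ≈ 2.0397
Gain = 20 log₁₀(2.0397) ≈ 6.19 dB
∠T = 168.36° − 179.37° = -11.01°

ω = 20: 34.2 dB, -45.2°; ω = 3628: 6.2 dB, -11.0°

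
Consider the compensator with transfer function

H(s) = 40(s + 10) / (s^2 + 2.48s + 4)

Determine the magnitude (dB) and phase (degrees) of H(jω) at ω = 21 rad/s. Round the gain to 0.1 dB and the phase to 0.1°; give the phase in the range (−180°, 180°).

At s = jω = j21:
zero (s+10): 10 + j21 → |·| = √(10²+21²) = √541 ≈ 23.259, ∠ = arctan(21/10) ≈ 64.54°
quadratic: (j21)² + 2.48·j21 + 4 = -437 + j52.08 → |·| ≈ 440.09, ∠ ≈ 173.20°
|H| = 40 · 23.259 / 440.09 ≈ 2.114
Gain = 20 log₁₀(2.114) ≈ 6.50 dB
∠H = 64.54° − 173.20° = -108.66°

6.5 dB, -108.7°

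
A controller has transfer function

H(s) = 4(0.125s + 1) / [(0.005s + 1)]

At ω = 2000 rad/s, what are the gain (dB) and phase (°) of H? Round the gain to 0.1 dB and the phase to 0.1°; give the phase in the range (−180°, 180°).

40.0 dB, 5.5°

At ω = 2000 rad/s:
zero (1 + j2000·0.125) = 1 + j250 → |·| ≈ 250, ∠ ≈ 89.77°
pole (1 + j2000·0.005) = 1 + j10 → |·| ≈ 10.05, ∠ ≈ 84.29°
|H| = 4 · 250 / (10.05) ≈ 99.502
Gain = 20 log₁₀(99.502) ≈ 39.96 dB
∠H = (89.77°) − (84.29°) = 5.48°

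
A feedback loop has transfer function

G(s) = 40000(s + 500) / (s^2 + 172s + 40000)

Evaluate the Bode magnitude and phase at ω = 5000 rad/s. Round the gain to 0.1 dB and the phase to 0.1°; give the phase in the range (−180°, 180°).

18.1 dB, -93.7°

At s = jω = j5000:
zero (s+500): 500 + j5000 → |·| = √(500²+5000²) = √25250000 ≈ 5024.9, ∠ = arctan(5000/500) ≈ 84.29°
quadratic: (j5000)² + 172·j5000 + 40000 = -24960000 + j860000 → |·| ≈ 2.4975e+07, ∠ ≈ 178.03°
|G| = 40000 · 5024.9 / 2.4975e+07 ≈ 8.0479
Gain = 20 log₁₀(8.0479) ≈ 18.11 dB
∠G = 84.29° − 178.03° = -93.74°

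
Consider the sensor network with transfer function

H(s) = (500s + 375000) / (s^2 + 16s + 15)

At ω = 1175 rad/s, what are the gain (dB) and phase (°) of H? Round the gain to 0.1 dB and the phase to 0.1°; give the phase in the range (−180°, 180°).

-5.9 dB, -121.8°

Substitute s = j1175:
Numerator: 500(j1175) + 375000 = 375000 + j587500
Denominator: (j1175)^2 + 16(j1175) + 15 = -1380610 + j18800
|N| = √(375000² + 587500²) ≈ 6.9698e+05, ∠N ≈ 57.45°
|D| = √(1380610² + 18800²) ≈ 1.3807e+06, ∠D ≈ 179.22°
|H| = 6.9698e+05 / 1.3807e+06 ≈ 0.5048
Gain = 20 log₁₀(0.5048) ≈ -5.94 dB
∠H = 57.45° − 179.22° = -121.77°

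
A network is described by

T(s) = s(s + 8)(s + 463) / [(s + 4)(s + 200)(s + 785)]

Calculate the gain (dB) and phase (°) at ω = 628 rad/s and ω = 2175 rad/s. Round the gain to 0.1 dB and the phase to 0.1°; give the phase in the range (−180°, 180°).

ω = 628: -2.6 dB, 32.2°; ω = 2175: -0.4 dB, 13.0°

At s = jω = j628:
zero (s+8): 8 + j628 → |·| = √(8²+628²) = √394448 ≈ 628.05, ∠ = arctan(628/8) ≈ 89.27°
zero (s+463): 463 + j628 → |·| = √(463²+628²) = √608753 ≈ 780.23, ∠ = arctan(628/463) ≈ 53.60°
zero at origin: s = j628 → |·| = 628, ∠ = 90.00°
pole (s+4): 4 + j628 → |·| = √(4²+628²) = √394400 ≈ 628.01, ∠ = arctan(628/4) ≈ 89.64°
pole (s+200): 200 + j628 → |·| = √(200²+628²) = √434384 ≈ 659.08, ∠ = arctan(628/200) ≈ 72.33°
pole (s+785): 785 + j628 → |·| = √(785²+628²) = √1010609 ≈ 1005.3, ∠ = arctan(628/785) ≈ 38.66°
|T| = 1 · 3.0773e+08 / 4.161e+08 ≈ 0.73956
Gain = 20 log₁₀(0.73956) ≈ -2.62 dB
∠T = 232.87° − 200.63° = 32.24°

At s = jω = j2175:
zero (s+8): 8 + j2175 → |·| = √(8²+2175²) = √4730689 ≈ 2175, ∠ = arctan(2175/8) ≈ 89.79°
zero (s+463): 463 + j2175 → |·| = √(463²+2175²) = √4944994 ≈ 2223.7, ∠ = arctan(2175/463) ≈ 77.98°
zero at origin: s = j2175 → |·| = 2175, ∠ = 90.00°
pole (s+4): 4 + j2175 → |·| = √(4²+2175²) = √4730641 ≈ 2175, ∠ = arctan(2175/4) ≈ 89.89°
pole (s+200): 200 + j2175 → |·| = √(200²+2175²) = √4770625 ≈ 2184.2, ∠ = arctan(2175/200) ≈ 84.75°
pole (s+785): 785 + j2175 → |·| = √(785²+2175²) = √5346850 ≈ 2312.3, ∠ = arctan(2175/785) ≈ 70.15°
|T| = 1 · 1.0519e+10 / 1.0985e+10 ≈ 0.95758
Gain = 20 log₁₀(0.95758) ≈ -0.38 dB
∠T = 257.77° − 244.79° = 12.98°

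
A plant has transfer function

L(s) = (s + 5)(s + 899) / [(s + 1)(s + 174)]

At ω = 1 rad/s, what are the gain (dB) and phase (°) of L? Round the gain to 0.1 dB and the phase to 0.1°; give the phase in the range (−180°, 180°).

25.4 dB, -34.0°

At s = jω = j1:
zero (s+5): 5 + j1 → |·| = √(5²+1²) = √26 ≈ 5.099, ∠ = arctan(1/5) ≈ 11.31°
zero (s+899): 899 + j1 → |·| = √(899²+1²) = √808202 ≈ 899, ∠ = arctan(1/899) ≈ 0.06°
pole (s+1): 1 + j1 → |·| = √(1²+1²) = √2 ≈ 1.4142, ∠ = arctan(1/1) ≈ 45.00°
pole (s+174): 174 + j1 → |·| = √(174²+1²) = √30277 ≈ 174, ∠ = arctan(1/174) ≈ 0.33°
|L| = 1 · 4584 / 246.07 ≈ 18.629
Gain = 20 log₁₀(18.629) ≈ 25.40 dB
∠L = 11.37° − 45.33° = -33.96°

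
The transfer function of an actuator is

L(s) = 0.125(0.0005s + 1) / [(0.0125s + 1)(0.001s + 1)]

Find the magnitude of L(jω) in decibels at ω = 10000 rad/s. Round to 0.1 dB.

At ω = 10000 rad/s:
zero (1 + j10000·0.0005) = 1 + j5 → |·| ≈ 5.099, ∠ ≈ 78.69°
pole (1 + j10000·0.0125) = 1 + j125 → |·| ≈ 125, ∠ ≈ 89.54°
pole (1 + j10000·0.001) = 1 + j10 → |·| ≈ 10.05, ∠ ≈ 84.29°
|L| = 0.125 · 5.099 / (125 · 10.05) ≈ 0.00050736
Gain = 20 log₁₀(0.00050736) ≈ -65.89 dB

-65.9 dB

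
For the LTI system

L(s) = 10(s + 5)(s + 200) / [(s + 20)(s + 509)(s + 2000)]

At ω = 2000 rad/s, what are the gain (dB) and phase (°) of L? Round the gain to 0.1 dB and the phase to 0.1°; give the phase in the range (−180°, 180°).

-49.3 dB, -36.0°

At s = jω = j2000:
zero (s+5): 5 + j2000 → |·| = √(5²+2000²) = √4000025 ≈ 2000, ∠ = arctan(2000/5) ≈ 89.86°
zero (s+200): 200 + j2000 → |·| = √(200²+2000²) = √4040000 ≈ 2010, ∠ = arctan(2000/200) ≈ 84.29°
pole (s+20): 20 + j2000 → |·| = √(20²+2000²) = √4000400 ≈ 2000.1, ∠ = arctan(2000/20) ≈ 89.43°
pole (s+509): 509 + j2000 → |·| = √(509²+2000²) = √4259081 ≈ 2063.8, ∠ = arctan(2000/509) ≈ 75.72°
pole (s+2000): 2000 + j2000 → |·| = √(2000²+2000²) = √8000000 ≈ 2828.4, ∠ = arctan(2000/2000) ≈ 45.00°
|L| = 10 · 4.02e+06 / 1.1675e+10 ≈ 0.0034433
Gain = 20 log₁₀(0.0034433) ≈ -49.26 dB
∠L = 174.15° − 210.15° = -36.00°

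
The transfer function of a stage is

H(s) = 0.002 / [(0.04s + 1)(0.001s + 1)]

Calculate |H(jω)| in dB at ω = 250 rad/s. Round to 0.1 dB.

-74.3 dB

At ω = 250 rad/s:
pole (1 + j250·0.04) = 1 + j10 → |·| ≈ 10.05, ∠ ≈ 84.29°
pole (1 + j250·0.001) = 1 + j0.25 → |·| ≈ 1.0308, ∠ ≈ 14.04°
|H| = 0.002 · 1 / (10.05 · 1.0308) ≈ 0.00019306
Gain = 20 log₁₀(0.00019306) ≈ -74.29 dB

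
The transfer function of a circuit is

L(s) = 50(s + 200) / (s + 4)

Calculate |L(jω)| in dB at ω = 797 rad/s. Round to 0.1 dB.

At s = jω = j797:
zero (s+200): 200 + j797 → |·| = √(200²+797²) = √675209 ≈ 821.71, ∠ = arctan(797/200) ≈ 75.91°
pole (s+4): 4 + j797 → |·| = √(4²+797²) = √635225 ≈ 797.01, ∠ = arctan(797/4) ≈ 89.71°
|L| = 50 · 821.71 / 797.01 ≈ 51.55
Gain = 20 log₁₀(51.55) ≈ 34.24 dB

34.2 dB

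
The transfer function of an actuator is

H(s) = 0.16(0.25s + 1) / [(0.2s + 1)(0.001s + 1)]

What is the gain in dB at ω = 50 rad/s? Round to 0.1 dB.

-14.0 dB

At ω = 50 rad/s:
zero (1 + j50·0.25) = 1 + j12.5 → |·| ≈ 12.54, ∠ ≈ 85.43°
pole (1 + j50·0.2) = 1 + j10 → |·| ≈ 10.05, ∠ ≈ 84.29°
pole (1 + j50·0.001) = 1 + j0.05 → |·| ≈ 1.0012, ∠ ≈ 2.86°
|H| = 0.16 · 12.54 / (10.05 · 1.0012) ≈ 0.1994
Gain = 20 log₁₀(0.1994) ≈ -14.01 dB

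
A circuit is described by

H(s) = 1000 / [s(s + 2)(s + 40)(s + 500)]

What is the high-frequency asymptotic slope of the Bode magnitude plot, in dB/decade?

Each pole contributes −20 dB/decade at high frequency; each zero contributes +20 dB/decade.
Net: 0 zero(s) − 4 pole(s) → -80 dB/decade.

-80 dB/decade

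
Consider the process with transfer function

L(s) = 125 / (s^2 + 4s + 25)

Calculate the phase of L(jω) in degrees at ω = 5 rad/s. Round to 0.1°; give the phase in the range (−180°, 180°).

-90.0°

At s = jω = j5:
quadratic: (j5)² + 4·j5 + 25 = 0 + j20 → |·| ≈ 20, ∠ ≈ 90.00°
∠L = 0.00° − 90.00° = -90.00°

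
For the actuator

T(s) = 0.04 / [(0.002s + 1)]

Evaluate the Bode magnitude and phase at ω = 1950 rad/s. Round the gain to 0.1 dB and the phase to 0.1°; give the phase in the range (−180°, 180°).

-40.1 dB, -75.6°

At ω = 1950 rad/s:
pole (1 + j1950·0.002) = 1 + j3.9 → |·| ≈ 4.0262, ∠ ≈ 75.62°
|T| = 0.04 · 1 / (4.0262) ≈ 0.0099349
Gain = 20 log₁₀(0.0099349) ≈ -40.06 dB
∠T = (0°) − (75.62°) = -75.62°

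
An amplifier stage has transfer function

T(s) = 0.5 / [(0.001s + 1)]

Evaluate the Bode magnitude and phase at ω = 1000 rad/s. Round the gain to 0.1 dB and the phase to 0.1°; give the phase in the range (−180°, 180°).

-9.0 dB, -45.0°

At ω = 1000 rad/s:
pole (1 + j1000·0.001) = 1 + j1 → |·| ≈ 1.4142, ∠ ≈ 45.00°
|T| = 0.5 · 1 / (1.4142) ≈ 0.35356
Gain = 20 log₁₀(0.35356) ≈ -9.03 dB
∠T = (0°) − (45.00°) = -45.00°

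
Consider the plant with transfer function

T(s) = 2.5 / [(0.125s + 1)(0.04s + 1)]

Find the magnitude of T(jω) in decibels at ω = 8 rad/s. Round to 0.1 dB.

4.5 dB

At ω = 8 rad/s:
pole (1 + j8·0.125) = 1 + j1 → |·| ≈ 1.4142, ∠ ≈ 45.00°
pole (1 + j8·0.04) = 1 + j0.32 → |·| ≈ 1.05, ∠ ≈ 17.74°
|T| = 2.5 · 1 / (1.4142 · 1.05) ≈ 1.6836
Gain = 20 log₁₀(1.6836) ≈ 4.52 dB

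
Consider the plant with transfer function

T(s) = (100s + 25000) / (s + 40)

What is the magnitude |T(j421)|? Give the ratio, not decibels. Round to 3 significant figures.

116

Substitute s = j421:
Numerator: 100(j421) + 25000 = 25000 + j42100
Denominator: (j421) + 40 = 40 + j421
|N| = √(25000² + 42100²) ≈ 48963, ∠N ≈ 59.30°
|D| = √(40² + 421²) ≈ 422.9, ∠D ≈ 84.57°
|T| = 48963 / 422.9 ≈ 115.78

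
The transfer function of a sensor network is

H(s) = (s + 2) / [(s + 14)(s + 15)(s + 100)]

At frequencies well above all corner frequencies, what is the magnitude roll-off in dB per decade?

-40 dB/decade

Each pole contributes −20 dB/decade at high frequency; each zero contributes +20 dB/decade.
Net: 1 zero(s) − 3 pole(s) → -40 dB/decade.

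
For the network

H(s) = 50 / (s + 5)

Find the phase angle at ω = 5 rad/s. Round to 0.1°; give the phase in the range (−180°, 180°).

At s = jω = j5:
pole (s+5): 5 + j5 → |·| = √(5²+5²) = √50 ≈ 7.0711, ∠ = arctan(5/5) ≈ 45.00°
∠H = 0.00° − 45.00° = -45.00°

-45.0°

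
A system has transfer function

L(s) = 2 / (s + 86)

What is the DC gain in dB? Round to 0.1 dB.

L(0) = 2 / (86) ≈ 0.023256
20 log₁₀(0.023256) ≈ -32.67 dB

-32.7 dB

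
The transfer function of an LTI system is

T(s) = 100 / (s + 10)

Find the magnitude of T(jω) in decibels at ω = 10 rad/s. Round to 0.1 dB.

17.0 dB

At s = jω = j10:
pole (s+10): 10 + j10 → |·| = √(10²+10²) = √200 ≈ 14.142, ∠ = arctan(10/10) ≈ 45.00°
|T| = 100 / 14.142 ≈ 7.0711
Gain = 20 log₁₀(7.0711) ≈ 16.99 dB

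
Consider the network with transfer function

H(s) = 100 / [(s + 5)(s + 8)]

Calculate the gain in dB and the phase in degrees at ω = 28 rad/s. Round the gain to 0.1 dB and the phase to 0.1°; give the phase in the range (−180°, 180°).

At s = jω = j28:
pole (s+5): 5 + j28 → |·| = √(5²+28²) = √809 ≈ 28.443, ∠ = arctan(28/5) ≈ 79.88°
pole (s+8): 8 + j28 → |·| = √(8²+28²) = √848 ≈ 29.12, ∠ = arctan(28/8) ≈ 74.05°
|H| = 100 / 828.26 ≈ 0.12074
Gain = 20 log₁₀(0.12074) ≈ -18.36 dB
∠H = 0.00° − 153.93° = -153.93°

-18.4 dB, -153.9°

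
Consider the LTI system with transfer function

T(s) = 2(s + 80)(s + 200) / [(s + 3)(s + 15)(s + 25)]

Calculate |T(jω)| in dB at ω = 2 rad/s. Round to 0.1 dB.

27.4 dB

At s = jω = j2:
zero (s+80): 80 + j2 → |·| = √(80²+2²) = √6404 ≈ 80.025, ∠ = arctan(2/80) ≈ 1.43°
zero (s+200): 200 + j2 → |·| = √(200²+2²) = √40004 ≈ 200.01, ∠ = arctan(2/200) ≈ 0.57°
pole (s+3): 3 + j2 → |·| = √(3²+2²) = √13 ≈ 3.6056, ∠ = arctan(2/3) ≈ 33.69°
pole (s+15): 15 + j2 → |·| = √(15²+2²) = √229 ≈ 15.133, ∠ = arctan(2/15) ≈ 7.59°
pole (s+25): 25 + j2 → |·| = √(25²+2²) = √629 ≈ 25.08, ∠ = arctan(2/25) ≈ 4.57°
|T| = 2 · 16006 / 1368.5 ≈ 23.392
Gain = 20 log₁₀(23.392) ≈ 27.38 dB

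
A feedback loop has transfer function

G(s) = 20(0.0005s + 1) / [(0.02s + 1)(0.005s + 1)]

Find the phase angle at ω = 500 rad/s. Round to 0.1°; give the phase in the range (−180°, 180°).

At ω = 500 rad/s:
zero (1 + j500·0.0005) = 1 + j0.25 → |·| ≈ 1.0308, ∠ ≈ 14.04°
pole (1 + j500·0.02) = 1 + j10 → |·| ≈ 10.05, ∠ ≈ 84.29°
pole (1 + j500·0.005) = 1 + j2.5 → |·| ≈ 2.6926, ∠ ≈ 68.20°
∠G = (14.04°) − (84.29° + 68.20°) = -138.45°

-138.5°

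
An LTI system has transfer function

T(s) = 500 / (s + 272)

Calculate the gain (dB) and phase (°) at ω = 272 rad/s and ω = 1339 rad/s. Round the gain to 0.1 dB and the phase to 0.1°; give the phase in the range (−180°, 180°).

ω = 272: 2.3 dB, -45.0°; ω = 1339: -8.7 dB, -78.5°

At s = jω = j272:
pole (s+272): 272 + j272 → |·| = √(272²+272²) = √147968 ≈ 384.67, ∠ = arctan(272/272) ≈ 45.00°
|T| = 500 / 384.67 ≈ 1.2998
Gain = 20 log₁₀(1.2998) ≈ 2.28 dB
∠T = 0.00° − 45.00° = -45.00°

At s = jω = j1339:
pole (s+272): 272 + j1339 → |·| = √(272²+1339²) = √1866905 ≈ 1366.3, ∠ = arctan(1339/272) ≈ 78.52°
|T| = 500 / 1366.3 ≈ 0.36595
Gain = 20 log₁₀(0.36595) ≈ -8.73 dB
∠T = 0.00° − 78.52° = -78.52°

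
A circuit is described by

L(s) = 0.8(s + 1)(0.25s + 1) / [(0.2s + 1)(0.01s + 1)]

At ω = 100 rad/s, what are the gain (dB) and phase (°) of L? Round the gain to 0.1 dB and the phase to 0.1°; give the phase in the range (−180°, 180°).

37.0 dB, 45.0°

At ω = 100 rad/s:
zero (1 + j100·1) = 1 + j100 → |·| ≈ 100, ∠ ≈ 89.43°
zero (1 + j100·0.25) = 1 + j25 → |·| ≈ 25.02, ∠ ≈ 87.71°
pole (1 + j100·0.2) = 1 + j20 → |·| ≈ 20.025, ∠ ≈ 87.14°
pole (1 + j100·0.01) = 1 + j1 → |·| ≈ 1.4142, ∠ ≈ 45.00°
|L| = 0.8 · 100 · 25.02 / (20.025 · 1.4142) ≈ 70.68
Gain = 20 log₁₀(70.68) ≈ 36.99 dB
∠L = (89.43° + 87.71°) − (87.14° + 45.00°) = 45.00°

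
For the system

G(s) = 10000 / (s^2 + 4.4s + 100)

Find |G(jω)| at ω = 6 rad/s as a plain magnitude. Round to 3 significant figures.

At s = jω = j6:
quadratic: (j6)² + 4.4·j6 + 100 = 64 + j26.4 → |·| ≈ 69.231, ∠ ≈ 22.42°
|G| = 10000 / 69.231 ≈ 144.44

144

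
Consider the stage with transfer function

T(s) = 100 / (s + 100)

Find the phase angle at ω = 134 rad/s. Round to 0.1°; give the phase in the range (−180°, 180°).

-53.3°

At s = jω = j134:
pole (s+100): 100 + j134 → |·| = √(100²+134²) = √27956 ≈ 167.2, ∠ = arctan(134/100) ≈ 53.27°
∠T = 0.00° − 53.27° = -53.27°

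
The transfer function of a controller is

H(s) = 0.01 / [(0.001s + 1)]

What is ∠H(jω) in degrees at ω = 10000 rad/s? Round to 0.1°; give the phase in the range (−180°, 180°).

At ω = 10000 rad/s:
pole (1 + j10000·0.001) = 1 + j10 → |·| ≈ 10.05, ∠ ≈ 84.29°
∠H = (0°) − (84.29°) = -84.29°

-84.3°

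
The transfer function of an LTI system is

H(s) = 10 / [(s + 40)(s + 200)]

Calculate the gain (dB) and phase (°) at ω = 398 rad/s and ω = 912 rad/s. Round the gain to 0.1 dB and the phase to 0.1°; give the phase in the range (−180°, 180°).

At s = jω = j398:
pole (s+40): 40 + j398 → |·| = √(40²+398²) = √160004 ≈ 400, ∠ = arctan(398/40) ≈ 84.26°
pole (s+200): 200 + j398 → |·| = √(200²+398²) = √198404 ≈ 445.43, ∠ = arctan(398/200) ≈ 63.32°
|H| = 10 / 1.7817e+05 ≈ 5.6126e-05
Gain = 20 log₁₀(5.6126e-05) ≈ -85.02 dB
∠H = 0.00° − 147.58° = -147.58°

At s = jω = j912:
pole (s+40): 40 + j912 → |·| = √(40²+912²) = √833344 ≈ 912.88, ∠ = arctan(912/40) ≈ 87.49°
pole (s+200): 200 + j912 → |·| = √(200²+912²) = √871744 ≈ 933.67, ∠ = arctan(912/200) ≈ 77.63°
|H| = 10 / 8.5233e+05 ≈ 1.1733e-05
Gain = 20 log₁₀(1.1733e-05) ≈ -98.61 dB
∠H = 0.00° − 165.12° = -165.12°

ω = 398: -85.0 dB, -147.6°; ω = 912: -98.6 dB, -165.1°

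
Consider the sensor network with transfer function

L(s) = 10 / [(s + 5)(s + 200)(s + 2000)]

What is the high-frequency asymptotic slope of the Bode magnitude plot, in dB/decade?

-60 dB/decade

Each pole contributes −20 dB/decade at high frequency; each zero contributes +20 dB/decade.
Net: 0 zero(s) − 3 pole(s) → -60 dB/decade.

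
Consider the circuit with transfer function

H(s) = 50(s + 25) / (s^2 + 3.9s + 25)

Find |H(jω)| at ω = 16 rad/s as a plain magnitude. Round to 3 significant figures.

At s = jω = j16:
zero (s+25): 25 + j16 → |·| = √(25²+16²) = √881 ≈ 29.682, ∠ = arctan(16/25) ≈ 32.62°
quadratic: (j16)² + 3.9·j16 + 25 = -231 + j62.4 → |·| ≈ 239.28, ∠ ≈ 164.88°
|H| = 50 · 29.682 / 239.28 ≈ 6.2024

6.20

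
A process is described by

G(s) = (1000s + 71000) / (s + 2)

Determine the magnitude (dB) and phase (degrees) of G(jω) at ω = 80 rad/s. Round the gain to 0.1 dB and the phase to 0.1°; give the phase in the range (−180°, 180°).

Substitute s = j80:
Numerator: 1000(j80) + 71000 = 71000 + j80000
Denominator: (j80) + 2 = 2 + j80
|N| = √(71000² + 80000²) ≈ 1.0696e+05, ∠N ≈ 48.41°
|D| = √(2² + 80²) ≈ 80.025, ∠D ≈ 88.57°
|G| = 1.0696e+05 / 80.025 ≈ 1336.6
Gain = 20 log₁₀(1336.6) ≈ 62.52 dB
∠G = 48.41° − 88.57° = -40.16°

62.5 dB, -40.2°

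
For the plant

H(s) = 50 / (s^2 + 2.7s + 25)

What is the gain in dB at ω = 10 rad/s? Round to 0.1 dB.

-4.1 dB

At s = jω = j10:
quadratic: (j10)² + 2.7·j10 + 25 = -75 + j27 → |·| ≈ 79.712, ∠ ≈ 160.20°
|H| = 50 / 79.712 ≈ 0.62726
Gain = 20 log₁₀(0.62726) ≈ -4.05 dB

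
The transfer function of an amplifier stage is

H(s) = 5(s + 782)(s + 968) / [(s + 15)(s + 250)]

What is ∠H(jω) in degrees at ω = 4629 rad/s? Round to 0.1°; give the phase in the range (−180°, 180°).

-18.1°

At s = jω = j4629:
zero (s+782): 782 + j4629 → |·| = √(782²+4629²) = √22039165 ≈ 4694.6, ∠ = arctan(4629/782) ≈ 80.41°
zero (s+968): 968 + j4629 → |·| = √(968²+4629²) = √22364665 ≈ 4729.1, ∠ = arctan(4629/968) ≈ 78.19°
pole (s+15): 15 + j4629 → |·| = √(15²+4629²) = √21427866 ≈ 4629, ∠ = arctan(4629/15) ≈ 89.81°
pole (s+250): 250 + j4629 → |·| = √(250²+4629²) = √21490141 ≈ 4635.7, ∠ = arctan(4629/250) ≈ 86.91°
∠H = 158.60° − 176.72° = -18.12°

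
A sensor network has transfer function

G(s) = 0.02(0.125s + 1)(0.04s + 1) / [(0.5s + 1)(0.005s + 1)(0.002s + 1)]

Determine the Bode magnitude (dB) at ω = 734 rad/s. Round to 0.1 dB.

At ω = 734 rad/s:
zero (1 + j734·0.125) = 1 + j91.75 → |·| ≈ 91.755, ∠ ≈ 89.38°
zero (1 + j734·0.04) = 1 + j29.36 → |·| ≈ 29.377, ∠ ≈ 88.05°
pole (1 + j734·0.5) = 1 + j367 → |·| ≈ 367, ∠ ≈ 89.84°
pole (1 + j734·0.005) = 1 + j3.67 → |·| ≈ 3.8038, ∠ ≈ 74.76°
pole (1 + j734·0.002) = 1 + j1.468 → |·| ≈ 1.7762, ∠ ≈ 55.74°
|G| = 0.02 · 91.755 · 29.377 / (367 · 3.8038 · 1.7762) ≈ 0.021742
Gain = 20 log₁₀(0.021742) ≈ -33.25 dB

-33.3 dB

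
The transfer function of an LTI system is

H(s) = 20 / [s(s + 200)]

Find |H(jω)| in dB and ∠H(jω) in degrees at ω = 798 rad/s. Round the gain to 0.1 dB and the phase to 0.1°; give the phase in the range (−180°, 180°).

At s = jω = j798:
pole (s+200): 200 + j798 → |·| = √(200²+798²) = √676804 ≈ 822.68, ∠ = arctan(798/200) ≈ 75.93°
pole at origin: |s| = 798, ∠ = 90.00° (in denominator)
|H| = 20 / 6.565e+05 ≈ 3.0465e-05
Gain = 20 log₁₀(3.0465e-05) ≈ -90.32 dB
∠H = 0.00° − 165.93° = -165.93°

-90.3 dB, -165.9°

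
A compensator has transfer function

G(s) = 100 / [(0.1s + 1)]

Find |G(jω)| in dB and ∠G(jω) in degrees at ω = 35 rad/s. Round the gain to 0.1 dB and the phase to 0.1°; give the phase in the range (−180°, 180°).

28.8 dB, -74.1°

At ω = 35 rad/s:
pole (1 + j35·0.1) = 1 + j3.5 → |·| ≈ 3.6401, ∠ ≈ 74.05°
|G| = 100 · 1 / (3.6401) ≈ 27.472
Gain = 20 log₁₀(27.472) ≈ 28.78 dB
∠G = (0°) − (74.05°) = -74.05°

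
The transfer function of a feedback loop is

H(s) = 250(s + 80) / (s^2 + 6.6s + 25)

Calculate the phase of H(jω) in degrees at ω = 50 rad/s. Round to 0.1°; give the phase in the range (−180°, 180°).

At s = jω = j50:
zero (s+80): 80 + j50 → |·| = √(80²+50²) = √8900 ≈ 94.34, ∠ = arctan(50/80) ≈ 32.01°
quadratic: (j50)² + 6.6·j50 + 25 = -2475 + j330 → |·| ≈ 2496.9, ∠ ≈ 172.41°
∠H = 32.01° − 172.41° = -140.40°

-140.4°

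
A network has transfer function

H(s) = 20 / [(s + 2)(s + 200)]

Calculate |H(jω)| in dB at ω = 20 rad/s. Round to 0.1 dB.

-46.1 dB

At s = jω = j20:
pole (s+2): 2 + j20 → |·| = √(2²+20²) = √404 ≈ 20.1, ∠ = arctan(20/2) ≈ 84.29°
pole (s+200): 200 + j20 → |·| = √(200²+20²) = √40400 ≈ 201, ∠ = arctan(20/200) ≈ 5.71°
|H| = 20 / 4040.1 ≈ 0.0049504
Gain = 20 log₁₀(0.0049504) ≈ -46.11 dB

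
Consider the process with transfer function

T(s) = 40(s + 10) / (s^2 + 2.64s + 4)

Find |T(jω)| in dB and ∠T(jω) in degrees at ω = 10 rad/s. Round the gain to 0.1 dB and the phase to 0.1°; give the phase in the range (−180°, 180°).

15.1 dB, -119.6°

At s = jω = j10:
zero (s+10): 10 + j10 → |·| = √(10²+10²) = √200 ≈ 14.142, ∠ = arctan(10/10) ≈ 45.00°
quadratic: (j10)² + 2.64·j10 + 4 = -96 + j26.4 → |·| ≈ 99.564, ∠ ≈ 164.62°
|T| = 40 · 14.142 / 99.564 ≈ 5.6816
Gain = 20 log₁₀(5.6816) ≈ 15.09 dB
∠T = 45.00° − 164.62° = -119.62°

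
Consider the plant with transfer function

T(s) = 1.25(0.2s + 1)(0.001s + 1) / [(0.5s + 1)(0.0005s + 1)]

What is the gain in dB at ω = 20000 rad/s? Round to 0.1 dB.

-0.0 dB

At ω = 20000 rad/s:
zero (1 + j20000·0.2) = 1 + j4000 → |·| ≈ 4000, ∠ ≈ 89.99°
zero (1 + j20000·0.001) = 1 + j20 → |·| ≈ 20.025, ∠ ≈ 87.14°
pole (1 + j20000·0.5) = 1 + j10000 → |·| ≈ 10000, ∠ ≈ 89.99°
pole (1 + j20000·0.0005) = 1 + j10 → |·| ≈ 10.05, ∠ ≈ 84.29°
|T| = 1.25 · 4000 · 20.025 / (10000 · 10.05) ≈ 0.99627
Gain = 20 log₁₀(0.99627) ≈ -0.03 dB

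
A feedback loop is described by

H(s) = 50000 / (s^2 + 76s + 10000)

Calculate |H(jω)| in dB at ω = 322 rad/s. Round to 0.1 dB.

At s = jω = j322:
quadratic: (j322)² + 76·j322 + 10000 = -93684 + j24472 → |·| ≈ 96828, ∠ ≈ 165.36°
|H| = 50000 / 96828 ≈ 0.51638
Gain = 20 log₁₀(0.51638) ≈ -5.74 dB

-5.7 dB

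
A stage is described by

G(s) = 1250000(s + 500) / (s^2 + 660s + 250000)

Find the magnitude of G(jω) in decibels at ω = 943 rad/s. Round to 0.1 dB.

At s = jω = j943:
zero (s+500): 500 + j943 → |·| = √(500²+943²) = √1139249 ≈ 1067.4, ∠ = arctan(943/500) ≈ 62.07°
quadratic: (j943)² + 660·j943 + 250000 = -639249 + j622380 → |·| ≈ 8.9219e+05, ∠ ≈ 135.77°
|G| = 1250000 · 1067.4 / 8.9219e+05 ≈ 1495.5
Gain = 20 log₁₀(1495.5) ≈ 63.50 dB

63.5 dB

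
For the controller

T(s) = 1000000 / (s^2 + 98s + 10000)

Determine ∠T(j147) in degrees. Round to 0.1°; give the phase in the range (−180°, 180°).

-128.9°

At s = jω = j147:
quadratic: (j147)² + 98·j147 + 10000 = -11609 + j14406 → |·| ≈ 18501, ∠ ≈ 128.86°
∠T = 0.00° − 128.86° = -128.86°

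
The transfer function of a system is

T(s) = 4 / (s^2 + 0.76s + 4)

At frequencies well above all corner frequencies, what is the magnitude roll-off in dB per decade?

Each pole contributes −20 dB/decade at high frequency; each zero contributes +20 dB/decade.
Net: 0 zero(s) − 2 pole(s) → -40 dB/decade.

-40 dB/decade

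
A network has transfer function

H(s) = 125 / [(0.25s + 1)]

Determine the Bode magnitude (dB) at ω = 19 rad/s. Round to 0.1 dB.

28.2 dB

At ω = 19 rad/s:
pole (1 + j19·0.25) = 1 + j4.75 → |·| ≈ 4.8541, ∠ ≈ 78.11°
|H| = 125 · 1 / (4.8541) ≈ 25.751
Gain = 20 log₁₀(25.751) ≈ 28.22 dB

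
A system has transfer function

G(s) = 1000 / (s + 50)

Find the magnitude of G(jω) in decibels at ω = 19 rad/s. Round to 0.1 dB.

25.4 dB

At s = jω = j19:
pole (s+50): 50 + j19 → |·| = √(50²+19²) = √2861 ≈ 53.488, ∠ = arctan(19/50) ≈ 20.81°
|G| = 1000 / 53.488 ≈ 18.696
Gain = 20 log₁₀(18.696) ≈ 25.43 dB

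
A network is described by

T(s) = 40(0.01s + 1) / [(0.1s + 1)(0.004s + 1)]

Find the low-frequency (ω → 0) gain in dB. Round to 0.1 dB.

T(0) = 40 · 1 / 1 = 40
20 log₁₀(40) ≈ 32.04 dB

32.0 dB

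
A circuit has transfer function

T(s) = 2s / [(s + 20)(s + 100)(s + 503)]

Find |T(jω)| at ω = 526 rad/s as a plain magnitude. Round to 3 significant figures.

At s = jω = j526:
zero at origin: s = j526 → |·| = 526, ∠ = 90.00°
pole (s+20): 20 + j526 → |·| = √(20²+526²) = √277076 ≈ 526.38, ∠ = arctan(526/20) ≈ 87.82°
pole (s+100): 100 + j526 → |·| = √(100²+526²) = √286676 ≈ 535.42, ∠ = arctan(526/100) ≈ 79.24°
pole (s+503): 503 + j526 → |·| = √(503²+526²) = √529685 ≈ 727.79, ∠ = arctan(526/503) ≈ 46.28°
|T| = 2 · 526 / 2.0512e+08 ≈ 5.1287e-06

5.13e-06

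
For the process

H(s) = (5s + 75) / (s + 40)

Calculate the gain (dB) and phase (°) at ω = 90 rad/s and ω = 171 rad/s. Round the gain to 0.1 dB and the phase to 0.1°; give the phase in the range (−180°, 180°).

Substitute s = j90:
Numerator: 5(j90) + 75 = 75 + j450
Denominator: (j90) + 40 = 40 + j90
|N| = √(75² + 450²) ≈ 456.21, ∠N ≈ 80.54°
|D| = √(40² + 90²) ≈ 98.489, ∠D ≈ 66.04°
|H| = 456.21 / 98.489 ≈ 4.6321
Gain = 20 log₁₀(4.6321) ≈ 13.32 dB
∠H = 80.54° − 66.04° = 14.50°

Substitute s = j171:
Numerator: 5(j171) + 75 = 75 + j855
Denominator: (j171) + 40 = 40 + j171
|N| = √(75² + 855²) ≈ 858.28, ∠N ≈ 84.99°
|D| = √(40² + 171²) ≈ 175.62, ∠D ≈ 76.83°
|H| = 858.28 / 175.62 ≈ 4.8871
Gain = 20 log₁₀(4.8871) ≈ 13.78 dB
∠H = 84.99° − 76.83° = 8.16°

ω = 90: 13.3 dB, 14.5°; ω = 171: 13.8 dB, 8.2°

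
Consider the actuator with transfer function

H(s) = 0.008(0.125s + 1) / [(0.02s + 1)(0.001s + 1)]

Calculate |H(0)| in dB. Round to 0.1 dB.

-41.9 dB

H(0) = 0.008 · 1 / 1 = 0.008
20 log₁₀(0.008) ≈ -41.94 dB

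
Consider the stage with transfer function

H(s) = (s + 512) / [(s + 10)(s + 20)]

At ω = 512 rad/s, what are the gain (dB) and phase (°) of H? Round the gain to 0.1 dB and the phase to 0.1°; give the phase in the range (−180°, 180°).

-51.2 dB, -131.6°

At s = jω = j512:
zero (s+512): 512 + j512 → |·| = √(512²+512²) = √524288 ≈ 724.08, ∠ = arctan(512/512) ≈ 45.00°
pole (s+10): 10 + j512 → |·| = √(10²+512²) = √262244 ≈ 512.1, ∠ = arctan(512/10) ≈ 88.88°
pole (s+20): 20 + j512 → |·| = √(20²+512²) = √262544 ≈ 512.39, ∠ = arctan(512/20) ≈ 87.76°
|H| = 1 · 724.08 / 2.6239e+05 ≈ 0.0027596
Gain = 20 log₁₀(0.0027596) ≈ -51.18 dB
∠H = 45.00° − 176.64° = -131.64°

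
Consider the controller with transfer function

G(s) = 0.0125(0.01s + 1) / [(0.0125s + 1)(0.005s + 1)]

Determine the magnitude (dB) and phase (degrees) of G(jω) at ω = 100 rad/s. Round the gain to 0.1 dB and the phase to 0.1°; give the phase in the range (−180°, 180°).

At ω = 100 rad/s:
zero (1 + j100·0.01) = 1 + j1 → |·| ≈ 1.4142, ∠ ≈ 45.00°
pole (1 + j100·0.0125) = 1 + j1.25 → |·| ≈ 1.6008, ∠ ≈ 51.34°
pole (1 + j100·0.005) = 1 + j0.5 → |·| ≈ 1.118, ∠ ≈ 26.57°
|G| = 0.0125 · 1.4142 / (1.6008 · 1.118) ≈ 0.0098774
Gain = 20 log₁₀(0.0098774) ≈ -40.11 dB
∠G = (45.00°) − (51.34° + 26.57°) = -32.91°

-40.1 dB, -32.9°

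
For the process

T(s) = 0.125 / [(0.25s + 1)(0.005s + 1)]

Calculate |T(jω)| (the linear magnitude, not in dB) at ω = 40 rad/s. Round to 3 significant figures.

0.0122

At ω = 40 rad/s:
pole (1 + j40·0.25) = 1 + j10 → |·| ≈ 10.05, ∠ ≈ 84.29°
pole (1 + j40·0.005) = 1 + j0.2 → |·| ≈ 1.0198, ∠ ≈ 11.31°
|T| = 0.125 · 1 / (10.05 · 1.0198) ≈ 0.012196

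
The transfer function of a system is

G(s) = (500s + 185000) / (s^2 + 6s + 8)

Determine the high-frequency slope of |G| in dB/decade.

-20 dB/decade

Each pole contributes −20 dB/decade at high frequency; each zero contributes +20 dB/decade.
Net: 1 zero(s) − 2 pole(s) → -20 dB/decade.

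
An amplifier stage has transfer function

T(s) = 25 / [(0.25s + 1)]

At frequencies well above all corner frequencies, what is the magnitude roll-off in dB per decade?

-20 dB/decade

Each pole contributes −20 dB/decade at high frequency; each zero contributes +20 dB/decade.
Net: 0 zero(s) − 1 pole(s) → -20 dB/decade.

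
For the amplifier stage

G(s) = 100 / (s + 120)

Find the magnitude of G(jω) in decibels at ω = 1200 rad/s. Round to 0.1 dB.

-21.6 dB

Substitute s = j1200:
Numerator: 100 = 100 + j0
Denominator: (j1200) + 120 = 120 + j1200
|N| = √(100² + 0²) ≈ 100, ∠N ≈ 0.00°
|D| = √(120² + 1200²) ≈ 1206, ∠D ≈ 84.29°
|G| = 100 / 1206 ≈ 0.082919
Gain = 20 log₁₀(0.082919) ≈ -21.63 dB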